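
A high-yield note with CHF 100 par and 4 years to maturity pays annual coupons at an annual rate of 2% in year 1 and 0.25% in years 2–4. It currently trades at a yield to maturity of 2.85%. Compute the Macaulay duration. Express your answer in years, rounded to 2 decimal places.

Periodic yield y = 0.0285. Discount each cash flow and weight by its year:
  t   CF        PV=CF/(1+0.0285)^t    t·PV
  1         2.00         1.9446         1.9446
  2         0.25         0.2363         0.4727
  3         0.25         0.2298         0.6894
  4       100.25        89.5916       358.3663
  Σ                     92.0023       361.4729
Price P = Σ PV = 92.0023.
Macaulay duration = Σ(t·PV) / P = 361.4729 / 92.0023 = 3.92896 years.

3.93 years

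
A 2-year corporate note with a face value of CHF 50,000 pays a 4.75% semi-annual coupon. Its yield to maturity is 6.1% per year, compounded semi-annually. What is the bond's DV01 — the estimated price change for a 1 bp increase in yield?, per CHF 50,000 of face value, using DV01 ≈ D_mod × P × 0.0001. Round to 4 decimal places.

CHF 9.1319

Periodic yield y = 0.0305.
  t   CF        PV=CF/(1+0.0305)^t    t·PV
  1     1,187.50     1,152.3532     1,152.3532
  2     1,187.50     1,118.2467     2,236.4934
  3     1,187.50     1,085.1496     3,255.4489
  4    51,187.50    45,391.2283   181,564.9130
  Σ                 48,746.9778   188,209.2086
P = 48,746.9778; D_Mac = 3.86094 half-year periods = 1.93047 yrs; D_mod = 1.87333 yrs.
DV01 ≈ 1.87333 × 48,746.9778 × 0.0001 = 9.131936.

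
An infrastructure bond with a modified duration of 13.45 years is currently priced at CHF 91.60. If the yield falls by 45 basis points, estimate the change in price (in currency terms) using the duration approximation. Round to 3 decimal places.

Duration approximation: ΔP/P ≈ -D_mod · Δy = -13.45 × (-0.0045) = +0.060525.
ΔP ≈ 91.60 × (+0.060525) = +5.54409.

+CHF 5.544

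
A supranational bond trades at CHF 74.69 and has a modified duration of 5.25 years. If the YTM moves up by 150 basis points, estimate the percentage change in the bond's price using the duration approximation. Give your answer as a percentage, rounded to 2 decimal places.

Duration approximation: ΔP/P ≈ -D_mod · Δy = -5.25 × (+0.015) = -0.078750.
As a percentage: -7.8750%.

-7.88%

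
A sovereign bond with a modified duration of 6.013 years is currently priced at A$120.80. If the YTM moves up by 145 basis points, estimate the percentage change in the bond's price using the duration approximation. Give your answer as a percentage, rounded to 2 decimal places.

-8.72%

Duration approximation: ΔP/P ≈ -D_mod · Δy = -6.013 × (+0.0145) = -0.0871885.
As a percentage: -8.71885%.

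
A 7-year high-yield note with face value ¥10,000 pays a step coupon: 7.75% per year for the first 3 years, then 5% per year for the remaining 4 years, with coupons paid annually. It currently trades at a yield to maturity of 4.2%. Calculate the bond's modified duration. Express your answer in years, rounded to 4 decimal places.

5.5863 years

Periodic yield y = 0.042. First find Macaulay duration:
  t   CF        PV=CF/(1+0.042)^t    t·PV
  1       775.00       743.7620       743.7620
  2       775.00       713.7831     1,427.5662
  3       775.00       685.0126     2,055.0377
  4       500.00       424.1301     1,696.5205
  5       500.00       407.0347     2,035.1734
  6       500.00       390.6283     2,343.7697
  7    10,500.00     7,872.5471    55,107.8295
  Σ                 11,236.8979    65,409.6591
P = 11,236.8979; Macaulay duration = 65,409.6591 / 11,236.8979 = 5.82097 years.
Modified duration = D_Mac / (1 + y) = 5.82097 / 1.042 = 5.58634 years.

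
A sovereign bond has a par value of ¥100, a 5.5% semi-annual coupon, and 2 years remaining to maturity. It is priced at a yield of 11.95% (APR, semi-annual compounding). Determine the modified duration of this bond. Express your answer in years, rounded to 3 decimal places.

Periodic yield y = 0.05975. First find Macaulay duration:
  t   CF        PV=CF/(1+0.05975)^t    t·PV
  1         2.75         2.5950         2.5950
  2         2.75         2.4486         4.8973
  3         2.75         2.3106         6.9318
  4       102.75        81.4644       325.8578
  Σ                     88.8186       340.2818
P = 88.8186; Macaulay duration = 340.2818 / 88.8186 = 3.83120 half-year periods = 1.91560 years.
Modified duration = D_Mac / (1 + y) = 1.91560 / 1.05975 = 1.80760 years.

1.808 years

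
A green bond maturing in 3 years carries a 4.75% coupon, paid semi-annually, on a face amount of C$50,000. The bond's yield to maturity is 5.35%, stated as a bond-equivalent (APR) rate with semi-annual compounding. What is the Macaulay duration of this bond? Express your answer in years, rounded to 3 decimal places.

Periodic yield y = 0.02675. Discount each cash flow and weight by its period:
  t   CF        PV=CF/(1+0.02675)^t    t·PV
  1     1,187.50     1,156.5620     1,156.5620
  2     1,187.50     1,126.4300     2,252.8599
  3     1,187.50     1,097.0830     3,291.2490
  4     1,187.50     1,068.5006     4,274.0024
  5     1,187.50     1,040.6629     5,203.3144
  6    51,187.50    43,689.3567   262,136.1402
  Σ                 49,178.5951   278,314.1278
Price P = Σ PV = 49,178.5951.
Macaulay duration = Σ(t·PV) / P = 278,314.1278 / 49,178.5951 = 5.65925 half-year periods.
In years: 5.65925 / 2 = 2.82963 years.

2.830 years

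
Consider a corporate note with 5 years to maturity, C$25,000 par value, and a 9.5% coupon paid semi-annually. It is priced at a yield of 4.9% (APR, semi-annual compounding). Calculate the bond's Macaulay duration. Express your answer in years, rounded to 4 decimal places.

Periodic yield y = 0.0245. Discount each cash flow and weight by its period:
  t   CF        PV=CF/(1+0.0245)^t    t·PV
  1     1,187.50     1,159.1020     1,159.1020
  2     1,187.50     1,131.3831     2,262.7662
  3     1,187.50     1,104.3271     3,312.9813
  4     1,187.50     1,077.9181     4,311.6724
  5     1,187.50     1,052.1407     5,260.7033
  6     1,187.50     1,026.9797     6,161.8780
  7     1,187.50     1,002.4204     7,016.9425
  8     1,187.50       978.4484     7,827.5870
  9     1,187.50       955.0497     8,595.4469
  10   26,187.50    20,557.6947   205,576.9474
  Σ                 30,045.4638   251,486.0271
Price P = Σ PV = 30,045.4638.
Macaulay duration = Σ(t·PV) / P = 251,486.0271 / 30,045.4638 = 8.37018 half-year periods.
In years: 8.37018 / 2 = 4.18509 years.

4.1851 years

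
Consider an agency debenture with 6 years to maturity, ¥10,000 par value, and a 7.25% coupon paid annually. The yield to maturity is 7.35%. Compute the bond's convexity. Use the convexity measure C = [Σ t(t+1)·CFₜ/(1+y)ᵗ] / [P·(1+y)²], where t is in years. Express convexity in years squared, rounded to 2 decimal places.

With y = 0.0735:
  t   CF        PV=CF/(1+0.0735)^t    t·PV        t(t+1)·PV
  1       725.00       675.3610       675.3610       1,350.7219
  2       725.00       629.1206     1,258.2412       3,774.7236
  3       725.00       586.0462     1,758.1386       7,032.5545
  4       725.00       545.9210     2,183.6841      10,918.4203
  5       725.00       508.5431     2,542.7155      15,256.2929
  6    10,725.00     7,007.8534    42,047.1204     294,329.8429
  Σ                  9,952.8453    50,465.2608     332,662.5561
P = 9,952.8453.
Convexity = Σ t(t+1)·PV / [P·(1+y)²] = 332,662.5561 / (9,952.8453 × 1.152402) = 29.00364.

29.00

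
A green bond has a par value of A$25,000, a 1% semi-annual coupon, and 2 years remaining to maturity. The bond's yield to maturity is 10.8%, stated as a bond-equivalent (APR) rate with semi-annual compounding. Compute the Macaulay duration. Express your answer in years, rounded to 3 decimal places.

Periodic yield y = 0.054. Discount each cash flow and weight by its period:
  t   CF        PV=CF/(1+0.054)^t    t·PV
  1       125.00       118.5958       118.5958
  2       125.00       112.5198       225.0395
  3       125.00       106.7550       320.2650
  4    25,125.00    20,358.3992    81,433.5970
  Σ                 20,696.2698    82,097.4973
Price P = Σ PV = 20,696.2698.
Macaulay duration = Σ(t·PV) / P = 82,097.4973 / 20,696.2698 = 3.96678 half-year periods.
In years: 3.96678 / 2 = 1.98339 years.

1.983 years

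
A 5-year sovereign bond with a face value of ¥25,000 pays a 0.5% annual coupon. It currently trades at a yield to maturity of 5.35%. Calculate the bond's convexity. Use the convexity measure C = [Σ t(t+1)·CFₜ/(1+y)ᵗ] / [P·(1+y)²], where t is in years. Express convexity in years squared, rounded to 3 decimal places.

With y = 0.0535:
  t   CF        PV=CF/(1+0.0535)^t    t·PV        t(t+1)·PV
  1       125.00       118.6521       118.6521         237.3042
  2       125.00       112.6266       225.2532         675.7595
  3       125.00       106.9071       320.7212       1,282.8847
  4       125.00       101.4780       405.9120       2,029.5598
  5    25,125.00    19,361.2490    96,806.2451     580,837.4705
  Σ                 19,800.9128    97,876.7835     585,062.9788
P = 19,800.9128.
Convexity = Σ t(t+1)·PV / [P·(1+y)²] = 585,062.9788 / (19,800.9128 × 1.109862) = 26.62247.

26.622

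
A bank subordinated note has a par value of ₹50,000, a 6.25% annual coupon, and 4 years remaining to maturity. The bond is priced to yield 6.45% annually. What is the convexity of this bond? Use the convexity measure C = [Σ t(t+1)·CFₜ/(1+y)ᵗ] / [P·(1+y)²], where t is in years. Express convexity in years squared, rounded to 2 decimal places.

15.66

With y = 0.0645:
  t   CF        PV=CF/(1+0.0645)^t    t·PV        t(t+1)·PV
  1     3,125.00     2,935.6505     2,935.6505       5,871.3011
  2     3,125.00     2,757.7741     5,515.5482      16,546.6447
  3     3,125.00     2,590.6755     7,772.0266      31,088.1065
  4    53,125.00    41,372.9301   165,491.7206     827,458.6030
  Σ                 49,657.0303   181,714.9460     880,964.6552
P = 49,657.0303.
Convexity = Σ t(t+1)·PV / [P·(1+y)²] = 880,964.6552 / (49,657.0303 × 1.133160) = 15.65620.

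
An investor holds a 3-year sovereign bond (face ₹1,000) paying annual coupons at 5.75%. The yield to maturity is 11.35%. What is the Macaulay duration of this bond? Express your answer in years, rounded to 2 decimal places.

2.83 years

Periodic yield y = 0.1135. Discount each cash flow and weight by its year:
  t   CF        PV=CF/(1+0.1135)^t    t·PV
  1        57.50        51.6390        51.6390
  2        57.50        46.3754        92.7507
  3     1,057.50       765.9664     2,297.8992
  Σ                    863.9807     2,442.2889
Price P = Σ PV = 863.9807.
Macaulay duration = Σ(t·PV) / P = 2,442.2889 / 863.9807 = 2.82679 years.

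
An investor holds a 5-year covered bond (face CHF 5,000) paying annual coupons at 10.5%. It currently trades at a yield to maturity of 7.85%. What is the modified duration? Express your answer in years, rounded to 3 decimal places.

3.877 years

Periodic yield y = 0.0785. First find Macaulay duration:
  t   CF        PV=CF/(1+0.0785)^t    t·PV
  1       525.00       486.7872       486.7872
  2       525.00       451.3558       902.7116
  3       525.00       418.5033     1,255.5098
  4       525.00       388.0420     1,552.1679
  5     5,525.00     3,786.4440    18,932.2199
  Σ                  5,531.1322    23,129.3963
P = 5,531.1322; Macaulay duration = 23,129.3963 / 5,531.1322 = 4.18167 years.
Modified duration = D_Mac / (1 + y) = 4.18167 / 1.0785 = 3.87731 years.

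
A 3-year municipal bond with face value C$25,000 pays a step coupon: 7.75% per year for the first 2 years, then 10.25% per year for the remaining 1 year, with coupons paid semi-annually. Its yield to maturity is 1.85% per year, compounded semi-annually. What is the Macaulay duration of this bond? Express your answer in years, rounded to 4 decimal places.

2.7570 years

Periodic yield y = 0.00925. Discount each cash flow and weight by its period:
  t   CF        PV=CF/(1+0.00925)^t    t·PV
  1       968.75       959.8712       959.8712
  2       968.75       951.0738     1,902.1475
  3       968.75       942.3570     2,827.0709
  4       968.75       933.7200     3,734.8802
  5     1,281.25     1,223.6017     6,118.0087
  6    26,281.25    24,868.7221   149,212.3325
  Σ                 29,879.3458   164,754.3110
Price P = Σ PV = 29,879.3458.
Macaulay duration = Σ(t·PV) / P = 164,754.3110 / 29,879.3458 = 5.51399 half-year periods.
In years: 5.51399 / 2 = 2.75699 years.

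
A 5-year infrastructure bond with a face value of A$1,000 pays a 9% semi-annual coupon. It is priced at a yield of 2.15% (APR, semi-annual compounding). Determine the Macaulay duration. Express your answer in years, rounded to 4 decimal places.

Periodic yield y = 0.01075. Discount each cash flow and weight by its period:
  t   CF        PV=CF/(1+0.01075)^t    t·PV
  1        45.00        44.5214        44.5214
  2        45.00        44.0479        88.0958
  3        45.00        43.5794       130.7382
  4        45.00        43.1159       172.4636
  5        45.00        42.6573       213.2867
  6        45.00        42.2037       253.2219
  7        45.00        41.7548       292.2835
  8        45.00        41.3107       330.4856
  9        45.00        40.8713       367.8420
  10    1,045.00       939.0285     9,390.2854
  Σ                  1,323.0909    11,283.2240
Price P = Σ PV = 1,323.0909.
Macaulay duration = Σ(t·PV) / P = 11,283.2240 / 1,323.0909 = 8.52793 half-year periods.
In years: 8.52793 / 2 = 4.26396 years.

4.2640 years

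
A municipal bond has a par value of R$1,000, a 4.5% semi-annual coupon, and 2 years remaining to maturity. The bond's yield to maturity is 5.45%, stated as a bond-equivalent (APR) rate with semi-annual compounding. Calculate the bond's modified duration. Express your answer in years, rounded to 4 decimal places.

1.8830 years

Periodic yield y = 0.02725. First find Macaulay duration:
  t   CF        PV=CF/(1+0.02725)^t    t·PV
  1        22.50        21.9031        21.9031
  2        22.50        21.3221        42.6442
  3        22.50        20.7565        62.2695
  4     1,022.50       918.2453     3,672.9812
  Σ                    982.2271     3,799.7981
P = 982.2271; Macaulay duration = 3,799.7981 / 982.2271 = 3.86855 half-year periods = 1.93428 years.
Modified duration = D_Mac / (1 + y) = 1.93428 / 1.02725 = 1.88297 years.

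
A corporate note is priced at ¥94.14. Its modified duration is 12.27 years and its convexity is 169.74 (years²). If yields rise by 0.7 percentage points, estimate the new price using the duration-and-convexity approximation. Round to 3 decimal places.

Duration effect: -D_mod·Δy = -12.27 × (+0.007) = -0.085890
Convexity effect: ½·C·(Δy)² = 0.5 × 169.74 × (0.007)² = +0.00415863
ΔP/P ≈ -0.085890 + 0.00415863 = -0.08173137
New price ≈ 94.14 × (1 - 0.08173137) = 86.4458088282.

¥86.446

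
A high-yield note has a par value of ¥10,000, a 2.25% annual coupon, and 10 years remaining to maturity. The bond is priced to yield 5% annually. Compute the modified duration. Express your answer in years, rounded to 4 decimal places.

Periodic yield y = 0.05. First find Macaulay duration:
  t   CF        PV=CF/(1+0.05)^t    t·PV
  1       225.00       214.2857       214.2857
  2       225.00       204.0816       408.1633
  3       225.00       194.3635       583.0904
  4       225.00       185.1081       740.4322
  5       225.00       176.2934       881.4669
  6       225.00       167.8985     1,007.3908
  7       225.00       159.9033     1,119.3231
  8       225.00       152.2889     1,218.3109
  9       225.00       145.0370     1,305.3331
  10   10,225.00     6,277.2630    62,772.6302
  Σ                  7,876.5229    70,250.4265
P = 7,876.5229; Macaulay duration = 70,250.4265 / 7,876.5229 = 8.91896 years.
Modified duration = D_Mac / (1 + y) = 8.91896 / 1.05 = 8.49425 years.

8.4943 years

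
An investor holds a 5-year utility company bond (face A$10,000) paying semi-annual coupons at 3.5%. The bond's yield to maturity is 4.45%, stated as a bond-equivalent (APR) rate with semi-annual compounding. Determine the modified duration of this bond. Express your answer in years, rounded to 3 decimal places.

Periodic yield y = 0.02225. First find Macaulay duration:
  t   CF        PV=CF/(1+0.02225)^t    t·PV
  1       175.00       171.1910       171.1910
  2       175.00       167.4649       334.9298
  3       175.00       163.8199       491.4597
  4       175.00       160.2543       641.0170
  5       175.00       156.7662       783.8310
  6       175.00       153.3541       920.1245
  7       175.00       150.0162     1,050.1135
  8       175.00       146.7510     1,174.0081
  9       175.00       143.5569     1,292.0118
  10   10,175.00     8,165.1323    81,651.3229
  Σ                  9,578.3068    88,510.0094
P = 9,578.3068; Macaulay duration = 88,510.0094 / 9,578.3068 = 9.24067 half-year periods = 4.62034 years.
Modified duration = D_Mac / (1 + y) = 4.62034 / 1.02225 = 4.51977 years.

4.520 years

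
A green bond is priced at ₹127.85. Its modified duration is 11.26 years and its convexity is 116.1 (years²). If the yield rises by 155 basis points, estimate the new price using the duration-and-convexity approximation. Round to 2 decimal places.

Duration effect: -D_mod·Δy = -11.26 × (+0.0155) = -0.174530
Convexity effect: ½·C·(Δy)² = 0.5 × 116.1 × (0.0155)² = +0.0139465125
ΔP/P ≈ -0.174530 + 0.0139465125 = -0.1605834875
New price ≈ 127.85 × (1 - 0.1605834875) = 107.319401123125.

₹107.32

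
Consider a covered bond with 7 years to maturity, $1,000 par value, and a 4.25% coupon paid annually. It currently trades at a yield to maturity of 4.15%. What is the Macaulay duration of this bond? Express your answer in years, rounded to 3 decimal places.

Periodic yield y = 0.0415. Discount each cash flow and weight by its year:
  t   CF        PV=CF/(1+0.0415)^t    t·PV
  1        42.50        40.8065        40.8065
  2        42.50        39.1805        78.3611
  3        42.50        37.6193       112.8580
  4        42.50        36.1203       144.4814
  5        42.50        34.6811       173.4054
  6        42.50        33.2992       199.7950
  7     1,042.50       784.2619     5,489.8336
  Σ                  1,005.9689     6,239.5409
Price P = Σ PV = 1,005.9689.
Macaulay duration = Σ(t·PV) / P = 6,239.5409 / 1,005.9689 = 6.20252 years.

6.203 years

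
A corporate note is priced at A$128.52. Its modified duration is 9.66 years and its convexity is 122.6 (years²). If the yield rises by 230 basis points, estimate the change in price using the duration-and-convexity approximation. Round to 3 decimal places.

-A$24.387

Duration effect: -D_mod·Δy = -9.66 × (+0.023) = -0.222180
Convexity effect: ½·C·(Δy)² = 0.5 × 122.6 × (0.023)² = +0.0324277
ΔP/P ≈ -0.222180 + 0.0324277 = -0.1897523
ΔP ≈ 128.52 × (-0.1897523) = -24.386965596.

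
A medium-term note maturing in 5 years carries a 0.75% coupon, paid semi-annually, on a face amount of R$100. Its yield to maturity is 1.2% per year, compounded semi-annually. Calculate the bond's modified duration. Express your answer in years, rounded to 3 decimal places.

4.886 years

Periodic yield y = 0.006. First find Macaulay duration:
  t   CF        PV=CF/(1+0.006)^t    t·PV
  1        0.375         0.3728         0.3728
  2        0.375         0.3705         0.7411
  3        0.375         0.3683         1.1050
  4        0.375         0.3661         1.4645
  5        0.375         0.3639         1.8197
  6        0.375         0.3618         2.1707
  7        0.375         0.3596         2.5173
  8        0.375         0.3575         2.8598
  9        0.375         0.3553         3.1981
  10     100.375        94.5466       945.4656
  Σ                     97.8225       961.7147
P = 97.8225; Macaulay duration = 961.7147 / 97.8225 = 9.83122 half-year periods = 4.91561 years.
Modified duration = D_Mac / (1 + y) = 4.91561 / 1.006 = 4.88629 years.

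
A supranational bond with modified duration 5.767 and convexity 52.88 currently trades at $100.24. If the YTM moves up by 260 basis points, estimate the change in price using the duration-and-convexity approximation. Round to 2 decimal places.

Duration effect: -D_mod·Δy = -5.767 × (+0.026) = -0.149942
Convexity effect: ½·C·(Δy)² = 0.5 × 52.88 × (0.026)² = +0.01787344
ΔP/P ≈ -0.149942 + 0.01787344 = -0.13206856
ΔP ≈ 100.24 × (-0.13206856) = -13.2385524544.

-$13.24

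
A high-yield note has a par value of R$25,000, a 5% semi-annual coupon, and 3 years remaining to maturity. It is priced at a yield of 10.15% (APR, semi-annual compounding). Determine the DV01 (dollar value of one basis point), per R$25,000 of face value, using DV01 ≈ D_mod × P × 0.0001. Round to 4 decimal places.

Periodic yield y = 0.05075.
  t   CF        PV=CF/(1+0.05075)^t    t·PV
  1       625.00       594.8132       594.8132
  2       625.00       566.0844     1,132.1689
  3       625.00       538.7432     1,616.2297
  4       625.00       512.7226     2,050.8902
  5       625.00       487.9587     2,439.7933
  6    25,625.00    19,040.0236   114,240.1415
  Σ                 21,740.3457   122,074.0368
P = 21,740.3457; D_Mac = 5.61509 half-year periods = 2.80755 yrs; D_mod = 2.67194 yrs.
DV01 ≈ 2.67194 × 21,740.3457 × 0.0001 = 5.808900.

R$5.8089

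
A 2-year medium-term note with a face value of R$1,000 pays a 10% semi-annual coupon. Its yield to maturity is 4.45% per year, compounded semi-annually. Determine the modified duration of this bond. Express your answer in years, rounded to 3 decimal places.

1.828 years

Periodic yield y = 0.02225. First find Macaulay duration:
  t   CF        PV=CF/(1+0.02225)^t    t·PV
  1        50.00        48.9117        48.9117
  2        50.00        47.8471        95.6942
  3        50.00        46.8057       140.4171
  4     1,050.00       961.5255     3,846.1021
  Σ                  1,105.0901     4,131.1252
P = 1,105.0901; Macaulay duration = 4,131.1252 / 1,105.0901 = 3.73827 half-year periods = 1.86914 years.
Modified duration = D_Mac / (1 + y) = 1.86914 / 1.02225 = 1.82845 years.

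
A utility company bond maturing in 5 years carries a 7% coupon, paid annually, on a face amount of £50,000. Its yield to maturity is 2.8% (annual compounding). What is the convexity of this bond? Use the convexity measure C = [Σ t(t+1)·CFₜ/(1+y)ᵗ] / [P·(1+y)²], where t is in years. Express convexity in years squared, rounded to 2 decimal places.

With y = 0.028:
  t   CF        PV=CF/(1+0.028)^t    t·PV        t(t+1)·PV
  1     3,500.00     3,404.6693     3,404.6693       6,809.3385
  2     3,500.00     3,311.9351     6,623.8702      19,871.6105
  3     3,500.00     3,221.7267     9,665.1802      38,660.7208
  4     3,500.00     3,133.9754    12,535.9017      62,679.5084
  5    53,500.00    46,600.2459   233,001.2297   1,398,007.3781
  Σ                 59,672.5524   265,230.8510   1,526,028.5562
P = 59,672.5524.
Convexity = Σ t(t+1)·PV / [P·(1+y)²] = 1,526,028.5562 / (59,672.5524 × 1.056784) = 24.19925.

24.20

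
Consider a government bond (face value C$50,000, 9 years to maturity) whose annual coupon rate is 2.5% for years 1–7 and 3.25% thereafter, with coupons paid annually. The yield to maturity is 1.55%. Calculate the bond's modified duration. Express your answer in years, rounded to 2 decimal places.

8.09 years

Periodic yield y = 0.0155. First find Macaulay duration:
  t   CF        PV=CF/(1+0.0155)^t    t·PV
  1     1,250.00     1,230.9207     1,230.9207
  2     1,250.00     1,212.1327     2,424.2653
  3     1,250.00     1,193.6314     3,580.8942
  4     1,250.00     1,175.4125     4,701.6500
  5     1,250.00     1,157.4717     5,787.3584
  6     1,250.00     1,139.8047     6,838.8282
  7     1,250.00     1,122.4074     7,856.8518
  8     1,625.00     1,436.8583    11,494.8665
  9    51,625.00    44,951.1405   404,560.2644
  Σ                 54,619.7799   448,475.8995
P = 54,619.7799; Macaulay duration = 448,475.8995 / 54,619.7799 = 8.21087 years.
Modified duration = D_Mac / (1 + y) = 8.21087 / 1.0155 = 8.08554 years.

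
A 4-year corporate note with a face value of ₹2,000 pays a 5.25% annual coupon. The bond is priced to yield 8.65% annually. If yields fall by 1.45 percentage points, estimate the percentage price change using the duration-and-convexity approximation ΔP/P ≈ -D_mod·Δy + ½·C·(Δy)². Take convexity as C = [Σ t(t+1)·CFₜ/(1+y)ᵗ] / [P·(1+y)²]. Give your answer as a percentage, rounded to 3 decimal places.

With y = 0.0865:
  t   CF        PV=CF/(1+0.0865)^t    t·PV        t(t+1)·PV
  1       105.00        96.6406        96.6406         193.2812
  2       105.00        88.9467       177.8934         533.6802
  3       105.00        81.8653       245.5960         982.3842
  4     2,105.00     1,510.5433     6,042.1732      30,210.8659
  Σ                  1,777.9959     6,562.3032      31,920.2114
P = 1,777.9959; D_Mac = 3.69084 yrs; D_mod = 3.39700 yrs; C = 15.20812.
Duration effect: -3.39700 × (-0.0145) = +0.049257
Convexity effect: 0.5 × 15.20812 × (-0.0145)² = +0.0015988
ΔP/P ≈ +0.049257 + 0.0015988 = +0.050855 = +5.0855%.

+5.086%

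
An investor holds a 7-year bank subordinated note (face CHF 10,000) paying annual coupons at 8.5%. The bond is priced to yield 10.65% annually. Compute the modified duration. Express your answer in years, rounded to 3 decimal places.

Periodic yield y = 0.1065. First find Macaulay duration:
  t   CF        PV=CF/(1+0.1065)^t    t·PV
  1       850.00       768.1880       768.1880
  2       850.00       694.2503     1,388.5006
  3       850.00       627.4291     1,882.2874
  4       850.00       567.0394     2,268.1577
  5       850.00       512.4622     2,562.3110
  6       850.00       463.1380     2,778.8280
  7    10,850.00     5,342.8110    37,399.6769
  Σ                  8,975.3180    49,047.9496
P = 8,975.3180; Macaulay duration = 49,047.9496 / 8,975.3180 = 5.46476 years.
Modified duration = D_Mac / (1 + y) = 5.46476 / 1.1065 = 4.93878 years.

4.939 years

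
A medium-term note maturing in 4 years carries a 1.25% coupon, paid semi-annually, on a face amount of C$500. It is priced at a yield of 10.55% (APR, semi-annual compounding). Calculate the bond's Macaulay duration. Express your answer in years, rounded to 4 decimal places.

3.8929 years

Periodic yield y = 0.05275. Discount each cash flow and weight by its period:
  t   CF        PV=CF/(1+0.05275)^t    t·PV
  1        3.125         2.9684         2.9684
  2        3.125         2.8197         5.6394
  3        3.125         2.6784         8.0352
  4        3.125         2.5442        10.1767
  5        3.125         2.4167        12.0835
  6        3.125         2.2956        13.7737
  7        3.125         2.1806        15.2641
  8      503.125       333.4832     2,667.8652
  Σ                    351.3867     2,735.8062
Price P = Σ PV = 351.3867.
Macaulay duration = Σ(t·PV) / P = 2,735.8062 / 351.3867 = 7.78574 half-year periods.
In years: 7.78574 / 2 = 3.89287 years.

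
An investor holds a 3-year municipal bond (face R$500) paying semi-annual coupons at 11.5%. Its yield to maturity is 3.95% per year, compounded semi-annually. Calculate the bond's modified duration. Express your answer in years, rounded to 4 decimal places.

2.6083 years

Periodic yield y = 0.01975. First find Macaulay duration:
  t   CF        PV=CF/(1+0.01975)^t    t·PV
  1        28.75        28.1932        28.1932
  2        28.75        27.6472        55.2943
  3        28.75        27.1117        81.3351
  4        28.75        26.5866       106.3464
  5        28.75        26.0717       130.3585
  6       528.75       470.2059     2,821.2355
  Σ                    605.8163     3,222.7631
P = 605.8163; Macaulay duration = 3,222.7631 / 605.8163 = 5.31970 half-year periods = 2.65985 years.
Modified duration = D_Mac / (1 + y) = 2.65985 / 1.01975 = 2.60834 years.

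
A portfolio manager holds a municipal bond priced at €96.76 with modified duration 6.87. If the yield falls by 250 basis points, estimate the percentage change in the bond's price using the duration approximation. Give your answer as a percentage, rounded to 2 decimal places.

Duration approximation: ΔP/P ≈ -D_mod · Δy = -6.87 × (-0.025) = +0.171750.
As a percentage: +17.1750%.

+17.18%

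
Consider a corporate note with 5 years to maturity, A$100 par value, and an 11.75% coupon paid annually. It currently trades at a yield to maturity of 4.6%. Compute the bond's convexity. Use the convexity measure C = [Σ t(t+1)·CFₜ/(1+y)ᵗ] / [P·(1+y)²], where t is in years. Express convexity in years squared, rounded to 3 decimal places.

With y = 0.046:
  t   CF        PV=CF/(1+0.046)^t    t·PV        t(t+1)·PV
  1        11.75        11.2333        11.2333          22.4665
  2        11.75        10.7393        21.4785          64.4356
  3        11.75        10.2670        30.8009         123.2038
  4        11.75         9.8155        39.2619         196.3094
  5       111.75        89.2461       446.2304       2,677.3822
  Σ                    131.3011       549.0050       3,083.7975
P = 131.3011.
Convexity = Σ t(t+1)·PV / [P·(1+y)²] = 3,083.7975 / (131.3011 × 1.094116) = 21.46615.

21.466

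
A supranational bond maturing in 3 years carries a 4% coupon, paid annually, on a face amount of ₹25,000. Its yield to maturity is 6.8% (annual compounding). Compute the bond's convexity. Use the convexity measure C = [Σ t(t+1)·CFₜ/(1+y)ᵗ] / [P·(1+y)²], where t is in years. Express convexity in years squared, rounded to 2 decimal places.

With y = 0.068:
  t   CF        PV=CF/(1+0.068)^t    t·PV        t(t+1)·PV
  1     1,000.00       936.3296       936.3296       1,872.6592
  2     1,000.00       876.7131     1,753.4262       5,260.2786
  3    26,000.00    21,343.2027    64,029.6082     256,118.4329
  Σ                 23,156.2454    66,719.3640     263,251.3707
P = 23,156.2454.
Convexity = Σ t(t+1)·PV / [P·(1+y)²] = 263,251.3707 / (23,156.2454 × 1.140624) = 9.96690.

9.97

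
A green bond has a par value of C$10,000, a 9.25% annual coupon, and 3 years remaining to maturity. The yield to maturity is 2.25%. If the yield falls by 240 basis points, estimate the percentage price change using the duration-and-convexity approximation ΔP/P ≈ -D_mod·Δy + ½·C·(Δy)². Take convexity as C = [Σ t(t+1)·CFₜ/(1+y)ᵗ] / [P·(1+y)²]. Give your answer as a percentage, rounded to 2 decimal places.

With y = 0.0225:
  t   CF        PV=CF/(1+0.0225)^t    t·PV        t(t+1)·PV
  1       925.00       904.6455       904.6455       1,809.2910
  2       925.00       884.7389     1,769.4777       5,308.4331
  3    10,925.00    10,219.5435    30,658.6304     122,634.5217
  Σ                 12,008.9278    33,332.7536     129,752.2458
P = 12,008.9278; D_Mac = 2.77566 yrs; D_mod = 2.71459 yrs; C = 10.33437.
Duration effect: -2.71459 × (-0.024) = +0.065150
Convexity effect: 0.5 × 10.33437 × (-0.024)² = +0.0029763
ΔP/P ≈ +0.065150 + 0.0029763 = +0.068126 = +6.8126%.

+6.81%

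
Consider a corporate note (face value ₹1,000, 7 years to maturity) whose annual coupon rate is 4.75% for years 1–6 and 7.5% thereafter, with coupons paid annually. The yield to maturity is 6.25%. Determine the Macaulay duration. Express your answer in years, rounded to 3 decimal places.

6.089 years

Periodic yield y = 0.0625. Discount each cash flow and weight by its year:
  t   CF        PV=CF/(1+0.0625)^t    t·PV
  1        47.50        44.7059        44.7059
  2        47.50        42.0761        84.1522
  3        47.50        39.6011       118.8032
  4        47.50        37.2716       149.0863
  5        47.50        35.0791       175.3957
  6        47.50        33.0157       198.0940
  7     1,075.00       703.2438     4,922.7064
  Σ                    934.9932     5,692.9437
Price P = Σ PV = 934.9932.
Macaulay duration = Σ(t·PV) / P = 5,692.9437 / 934.9932 = 6.08875 years.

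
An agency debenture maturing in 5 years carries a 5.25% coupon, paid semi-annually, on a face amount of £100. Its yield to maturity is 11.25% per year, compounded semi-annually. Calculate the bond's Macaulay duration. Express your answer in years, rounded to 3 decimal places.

Periodic yield y = 0.05625. Discount each cash flow and weight by its period:
  t   CF        PV=CF/(1+0.05625)^t    t·PV
  1        2.625         2.4852         2.4852
  2        2.625         2.3529         4.7057
  3        2.625         2.2276         6.6827
  4        2.625         2.1089         8.4357
  5        2.625         1.9966         9.9831
  6        2.625         1.8903        11.3418
  7        2.625         1.7896        12.5274
  8        2.625         1.6943        13.5546
  9        2.625         1.6041        14.4368
  10     102.625        59.3726       593.7258
  Σ                     77.5221       677.8788
Price P = Σ PV = 77.5221.
Macaulay duration = Σ(t·PV) / P = 677.8788 / 77.5221 = 8.74433 half-year periods.
In years: 8.74433 / 2 = 4.37217 years.

4.372 years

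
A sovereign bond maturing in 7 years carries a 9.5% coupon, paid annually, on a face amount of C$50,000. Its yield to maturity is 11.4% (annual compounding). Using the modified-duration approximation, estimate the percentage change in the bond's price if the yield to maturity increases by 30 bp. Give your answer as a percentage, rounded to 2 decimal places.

-1.44%

Periodic yield y = 0.114. Modified duration first:
  t   CF        PV=CF/(1+0.114)^t    t·PV
  1     4,750.00     4,263.9138     4,263.9138
  2     4,750.00     3,827.5708     7,655.1415
  3     4,750.00     3,435.8804    10,307.6412
  4     4,750.00     3,084.2732    12,337.0930
  5     4,750.00     2,768.6474    13,843.2372
  6     4,750.00     2,485.3209    14,911.9251
  7    54,750.00    25,715.0745   180,005.5218
  Σ                 45,580.6811   243,324.4736
P = 45,580.6811; D_Mac = 5.33832 yrs; D_mod = 5.33832/(1+0.114) = 4.79203 yrs.
ΔP/P ≈ -D_mod · Δy = -4.79203 × (+0.003) = -0.014376 = -1.4376%.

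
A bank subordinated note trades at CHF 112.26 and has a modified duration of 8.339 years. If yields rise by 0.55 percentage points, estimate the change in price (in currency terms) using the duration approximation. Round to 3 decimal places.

-CHF 5.149

Duration approximation: ΔP/P ≈ -D_mod · Δy = -8.339 × (+0.0055) = -0.0458645.
ΔP ≈ 112.26 × (-0.0458645) = -5.14874877.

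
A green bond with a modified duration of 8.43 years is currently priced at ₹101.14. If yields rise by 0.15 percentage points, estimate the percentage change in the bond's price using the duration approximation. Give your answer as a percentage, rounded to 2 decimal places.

-1.26%

Duration approximation: ΔP/P ≈ -D_mod · Δy = -8.43 × (+0.0015) = -0.012645.
As a percentage: -1.2645%.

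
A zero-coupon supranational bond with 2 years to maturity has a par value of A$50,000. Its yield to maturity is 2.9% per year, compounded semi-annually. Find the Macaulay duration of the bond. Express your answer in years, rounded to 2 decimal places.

2.00 years

A zero-coupon bond has a single cash flow at maturity, so its Macaulay duration equals its maturity: 2 years.
(Equivalently: 4 semi-annual periods ÷ 2 = 2 years.)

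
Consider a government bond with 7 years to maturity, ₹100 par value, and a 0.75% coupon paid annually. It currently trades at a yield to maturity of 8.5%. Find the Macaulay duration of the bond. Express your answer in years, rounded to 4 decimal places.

Periodic yield y = 0.085. Discount each cash flow and weight by its year:
  t   CF        PV=CF/(1+0.085)^t    t·PV
  1         0.75         0.6912         0.6912
  2         0.75         0.6371         1.2742
  3         0.75         0.5872         1.7615
  4         0.75         0.5412         2.1647
  5         0.75         0.4988         2.4939
  6         0.75         0.4597         2.7583
  7       100.75        56.9163       398.4143
  Σ                     60.3315       409.5582
Price P = Σ PV = 60.3315.
Macaulay duration = Σ(t·PV) / P = 409.5582 / 60.3315 = 6.78846 years.

6.7885 years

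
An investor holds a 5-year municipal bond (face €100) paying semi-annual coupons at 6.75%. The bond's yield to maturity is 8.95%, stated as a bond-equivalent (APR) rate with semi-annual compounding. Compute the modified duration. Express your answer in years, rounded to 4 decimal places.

4.1046 years

Periodic yield y = 0.04475. First find Macaulay duration:
  t   CF        PV=CF/(1+0.04475)^t    t·PV
  1        3.375         3.2304         3.2304
  2        3.375         3.0921         6.1841
  3        3.375         2.9596         8.8789
  4        3.375         2.8329        11.3314
  5        3.375         2.7115        13.5576
  6        3.375         2.5954        15.5722
  7        3.375         2.4842        17.3894
  8        3.375         2.3778        19.0224
  9        3.375         2.2759        20.4835
  10     103.375        66.7255       667.2548
  Σ                     91.2853       782.9048
P = 91.2853; Macaulay duration = 782.9048 / 91.2853 = 8.57646 half-year periods = 4.28823 years.
Modified duration = D_Mac / (1 + y) = 4.28823 / 1.04475 = 4.10455 years.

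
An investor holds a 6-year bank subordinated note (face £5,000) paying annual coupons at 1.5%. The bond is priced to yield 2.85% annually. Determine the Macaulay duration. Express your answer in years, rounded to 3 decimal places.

5.772 years

Periodic yield y = 0.0285. Discount each cash flow and weight by its year:
  t   CF        PV=CF/(1+0.0285)^t    t·PV
  1        75.00        72.9217        72.9217
  2        75.00        70.9011       141.8021
  3        75.00        68.9364       206.8091
  4        75.00        67.0261       268.1045
  5        75.00        65.1688       325.8440
  6     5,075.00     4,287.5606    25,725.3635
  Σ                  4,632.5147    26,740.8450
Price P = Σ PV = 4,632.5147.
Macaulay duration = Σ(t·PV) / P = 26,740.8450 / 4,632.5147 = 5.77243 years.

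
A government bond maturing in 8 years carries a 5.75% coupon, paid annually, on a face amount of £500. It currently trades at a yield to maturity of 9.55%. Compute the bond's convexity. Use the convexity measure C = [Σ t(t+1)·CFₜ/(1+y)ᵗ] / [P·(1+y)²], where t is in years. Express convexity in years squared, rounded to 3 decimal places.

44.722

With y = 0.0955:
  t   CF        PV=CF/(1+0.0955)^t    t·PV        t(t+1)·PV
  1        28.75        26.2437        26.2437          52.4874
  2        28.75        23.9559        47.9119         143.7356
  3        28.75        21.8676        65.6027         262.4109
  4        28.75        19.9613        79.8451         399.2255
  5        28.75        18.2212        91.1058         546.6347
  6        28.75        16.6327        99.7964         698.5747
  7        28.75        15.1828       106.2794         850.2354
  8       528.75       254.8891     2,039.1131      18,352.0178
  Σ                    396.9543     2,555.8981      21,305.3222
P = 396.9543.
Convexity = Σ t(t+1)·PV / [P·(1+y)²] = 21,305.3222 / (396.9543 × 1.200120) = 44.72216.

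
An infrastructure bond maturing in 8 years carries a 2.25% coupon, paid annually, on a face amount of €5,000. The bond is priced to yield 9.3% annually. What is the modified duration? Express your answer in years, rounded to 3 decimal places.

6.592 years

Periodic yield y = 0.093. First find Macaulay duration:
  t   CF        PV=CF/(1+0.093)^t    t·PV
  1       112.50       102.9277       102.9277
  2       112.50        94.1699       188.3398
  3       112.50        86.1573       258.4719
  4       112.50        78.8264       315.3057
  5       112.50        72.1193       360.5967
  6       112.50        65.9829       395.8975
  7       112.50        60.3686       422.5805
  8     5,112.50     2,509.9902    20,079.9216
  Σ                  3,070.5425    22,124.0414
P = 3,070.5425; Macaulay duration = 22,124.0414 / 3,070.5425 = 7.20526 years.
Modified duration = D_Mac / (1 + y) = 7.20526 / 1.093 = 6.59218 years.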